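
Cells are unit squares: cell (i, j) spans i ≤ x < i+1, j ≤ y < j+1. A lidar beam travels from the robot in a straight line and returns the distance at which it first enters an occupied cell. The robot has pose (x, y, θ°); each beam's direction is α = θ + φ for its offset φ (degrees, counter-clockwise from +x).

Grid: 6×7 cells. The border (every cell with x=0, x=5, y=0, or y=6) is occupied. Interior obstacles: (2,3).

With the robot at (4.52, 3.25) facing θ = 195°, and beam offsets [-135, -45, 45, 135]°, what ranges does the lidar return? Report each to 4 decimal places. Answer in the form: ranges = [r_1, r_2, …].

ranges = [0.9600, 4.0645, 2.5981, 0.5543]

beam 1: φ=-135°, α=60°
  d=(0.5000,0.8660)  start (4,3)  tX=0.9600 tY=0.8660  stride 1/|dx|=2.0000 1/|dy|=1.1547
    cross y-line → (4,4), t=0.8660
    cross x-line → (5,4), t=0.9600 (wall)
  → r_1 = 0.9600
beam 2: φ=-45°, α=150°
  d=(-0.8660,0.5000)  start (4,3)  tX=0.6004 tY=1.5000  stride 1/|dx|=1.1547 1/|dy|=2.0000
    cross x-line → (3,3), t=0.6004
    cross y-line → (3,4), t=1.5000
    cross x-line → (2,4), t=1.7551
    cross x-line → (1,4), t=2.9098
    cross y-line → (1,5), t=3.5000
    cross x-line → (0,5), t=4.0645 (wall)
  → r_2 = 4.0645
beam 3: φ=45°, α=240°
  d=(-0.5000,-0.8660)  start (4,3)  tX=1.0400 tY=0.2887  stride 1/|dx|=2.0000 1/|dy|=1.1547
    cross y-line → (4,2), t=0.2887
    cross x-line → (3,2), t=1.0400
    cross y-line → (3,1), t=1.4434
    cross y-line → (3,0), t=2.5981 (wall)
  → r_3 = 2.5981
beam 4: φ=135°, α=330°
  d=(0.8660,-0.5000)  start (4,3)  tX=0.5543 tY=0.5000  stride 1/|dx|=1.1547 1/|dy|=2.0000
    cross y-line → (4,2), t=0.5000
    cross x-line → (5,2), t=0.5543 (wall)
  → r_4 = 0.5543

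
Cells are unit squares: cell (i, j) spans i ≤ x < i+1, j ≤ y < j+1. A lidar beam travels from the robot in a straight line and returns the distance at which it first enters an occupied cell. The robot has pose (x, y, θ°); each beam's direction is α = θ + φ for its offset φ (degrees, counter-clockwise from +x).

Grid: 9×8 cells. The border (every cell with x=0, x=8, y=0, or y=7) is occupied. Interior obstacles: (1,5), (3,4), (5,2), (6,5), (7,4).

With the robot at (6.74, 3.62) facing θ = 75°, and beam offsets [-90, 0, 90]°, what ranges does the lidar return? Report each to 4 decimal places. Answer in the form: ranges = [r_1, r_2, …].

ranges = [1.3044, 1.0046, 2.8367]

beam 1: φ=-90°, α=345°
  dir = (cos 345°, sin 345°) = (0.9659, -0.2588); from cell (6,3)
  next x-line at t=0.2692, next y-line at t=2.3955; Δt_x=1.0353, Δt_y=3.8637
    x: enter (7,3) at t=0.2692
    x: enter (8,3) at t=1.3044 ← occupied
  → r_1 = 1.3044
beam 2: φ=0°, α=75°
  dir = (cos 75°, sin 75°) = (0.2588, 0.9659); from cell (6,3)
  next x-line at t=1.0046, next y-line at t=0.3934; Δt_x=3.8637, Δt_y=1.0353
    y: enter (6,4) at t=0.3934
    x: enter (7,4) at t=1.0046 ← occupied
  → r_2 = 1.0046
beam 3: φ=90°, α=165°
  dir = (cos 165°, sin 165°) = (-0.9659, 0.2588); from cell (6,3)
  next x-line at t=0.7661, next y-line at t=1.4682; Δt_x=1.0353, Δt_y=3.8637
    x: enter (5,3) at t=0.7661
    y: enter (5,4) at t=1.4682
    x: enter (4,4) at t=1.8014
    x: enter (3,4) at t=2.8367 ← occupied
  → r_3 = 2.8367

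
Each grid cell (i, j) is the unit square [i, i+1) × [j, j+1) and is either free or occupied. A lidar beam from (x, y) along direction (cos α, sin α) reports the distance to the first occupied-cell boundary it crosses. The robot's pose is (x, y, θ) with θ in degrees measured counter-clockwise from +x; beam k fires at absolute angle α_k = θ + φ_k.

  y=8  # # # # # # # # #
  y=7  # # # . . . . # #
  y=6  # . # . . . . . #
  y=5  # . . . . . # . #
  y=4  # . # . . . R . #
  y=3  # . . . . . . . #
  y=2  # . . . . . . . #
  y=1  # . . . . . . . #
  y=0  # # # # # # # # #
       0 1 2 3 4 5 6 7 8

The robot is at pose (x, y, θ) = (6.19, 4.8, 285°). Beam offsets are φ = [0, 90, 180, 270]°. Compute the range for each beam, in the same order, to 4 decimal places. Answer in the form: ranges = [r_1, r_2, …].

ranges = [3.9340, 0.7727, 0.2071, 5.3731]

beam 1: φ=0°, α=285°
  cosα=0.2588 sinα=-0.9659 | (6,4) | tMaxX 3.1296 tMaxY 0.8282 | tΔX 3.8637 tΔY 1.0353
    t=0.8282 [y] (6,3)
    t=1.8635 [y] (6,2)
    t=2.8988 [y] (6,1)
    t=3.1296 [x] (7,1)
    t=3.9340 [y] (7,0) — stop
  → r_1 = 3.9340
beam 2: φ=90°, α=15°
  cosα=0.9659 sinα=0.2588 | (6,4) | tMaxX 0.8386 tMaxY 0.7727 | tΔX 1.0353 tΔY 3.8637
    t=0.7727 [y] (6,5) — stop
  → r_2 = 0.7727
beam 3: φ=180°, α=105°
  cosα=-0.2588 sinα=0.9659 | (6,4) | tMaxX 0.7341 tMaxY 0.2071 | tΔX 3.8637 tΔY 1.0353
    t=0.2071 [y] (6,5) — stop
  → r_3 = 0.2071
beam 4: φ=270°, α=195°
  cosα=-0.9659 sinα=-0.2588 | (6,4) | tMaxX 0.1967 tMaxY 3.0910 | tΔX 1.0353 tΔY 3.8637
    t=0.1967 [x] (5,4)
    t=1.2320 [x] (4,4)
    t=2.2673 [x] (3,4)
    t=3.0910 [y] (3,3)
    t=3.3025 [x] (2,3)
    t=4.3378 [x] (1,3)
    t=5.3731 [x] (0,3) — stop
  → r_4 = 5.3731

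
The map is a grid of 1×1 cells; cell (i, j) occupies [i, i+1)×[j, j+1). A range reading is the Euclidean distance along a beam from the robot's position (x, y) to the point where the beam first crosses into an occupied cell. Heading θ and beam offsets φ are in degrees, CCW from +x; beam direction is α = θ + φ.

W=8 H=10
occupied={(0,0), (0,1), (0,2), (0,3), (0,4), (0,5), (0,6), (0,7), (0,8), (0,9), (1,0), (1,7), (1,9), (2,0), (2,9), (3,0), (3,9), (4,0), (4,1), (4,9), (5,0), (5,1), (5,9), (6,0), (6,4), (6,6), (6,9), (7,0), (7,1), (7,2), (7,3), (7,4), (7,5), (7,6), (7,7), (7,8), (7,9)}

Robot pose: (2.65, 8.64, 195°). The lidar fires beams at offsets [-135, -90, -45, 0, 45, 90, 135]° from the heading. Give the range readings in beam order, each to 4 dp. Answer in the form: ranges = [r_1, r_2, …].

beam 1: φ=-135°, α=60°
  cosα=0.5000 sinα=0.8660 | (2,8) | tMaxX 0.7000 tMaxY 0.4157 | tΔX 2.0000 tΔY 1.1547
    t=0.4157 [y] (2,9) — stop
  → r_1 = 0.4157
beam 2: φ=-90°, α=105°
  cosα=-0.2588 sinα=0.9659 | (2,8) | tMaxX 2.5114 tMaxY 0.3727 | tΔX 3.8637 tΔY 1.0353
    t=0.3727 [y] (2,9) — stop
  → r_2 = 0.3727
beam 3: φ=-45°, α=150°
  cosα=-0.8660 sinα=0.5000 | (2,8) | tMaxX 0.7506 tMaxY 0.7200 | tΔX 1.1547 tΔY 2.0000
    t=0.7200 [y] (2,9) — stop
  → r_3 = 0.7200
beam 4: φ=0°, α=195°
  cosα=-0.9659 sinα=-0.2588 | (2,8) | tMaxX 0.6729 tMaxY 2.4728 | tΔX 1.0353 tΔY 3.8637
    t=0.6729 [x] (1,8)
    t=1.7082 [x] (0,8) — stop
  → r_4 = 1.7082
beam 5: φ=45°, α=240°
  cosα=-0.5000 sinα=-0.8660 | (2,8) | tMaxX 1.3000 tMaxY 0.7390 | tΔX 2.0000 tΔY 1.1547
    t=0.7390 [y] (2,7)
    t=1.3000 [x] (1,7) — stop
  → r_5 = 1.3000
beam 6: φ=90°, α=285°
  cosα=0.2588 sinα=-0.9659 | (2,8) | tMaxX 1.3523 tMaxY 0.6626 | tΔX 3.8637 tΔY 1.0353
    t=0.6626 [y] (2,7)
    t=1.3523 [x] (3,7)
    t=1.6979 [y] (3,6)
    t=2.7331 [y] (3,5)
    t=3.7684 [y] (3,4)
    t=4.8037 [y] (3,3)
    t=5.2160 [x] (4,3)
    t=5.8390 [y] (4,2)
    t=6.8742 [y] (4,1) — stop
  → r_6 = 6.8742
beam 7: φ=135°, α=330°
  cosα=0.8660 sinα=-0.5000 | (2,8) | tMaxX 0.4041 tMaxY 1.2800 | tΔX 1.1547 tΔY 2.0000
    t=0.4041 [x] (3,8)
    t=1.2800 [y] (3,7)
    t=1.5588 [x] (4,7)
    t=2.7135 [x] (5,7)
    t=3.2800 [y] (5,6)
    t=3.8682 [x] (6,6) — stop
  → r_7 = 3.8682

ranges = [0.4157, 0.3727, 0.7200, 1.7082, 1.3000, 6.8742, 3.8682]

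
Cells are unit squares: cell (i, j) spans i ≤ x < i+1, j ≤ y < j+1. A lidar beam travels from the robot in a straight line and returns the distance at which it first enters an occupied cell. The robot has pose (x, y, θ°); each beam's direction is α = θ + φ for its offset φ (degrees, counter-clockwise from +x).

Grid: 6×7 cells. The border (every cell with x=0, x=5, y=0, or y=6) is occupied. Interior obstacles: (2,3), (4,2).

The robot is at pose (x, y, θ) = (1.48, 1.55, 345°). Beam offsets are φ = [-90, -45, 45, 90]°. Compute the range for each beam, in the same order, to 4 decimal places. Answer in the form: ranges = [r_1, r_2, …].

ranges = [0.5694, 0.6351, 4.0645, 2.0091]

beam 1: φ=-90°, α=255°
  d=(-0.2588,-0.9659)  start (1,1)  tX=1.8546 tY=0.5694  stride 1/|dx|=3.8637 1/|dy|=1.0353
    cross y-line → (1,0), t=0.5694 (wall)
  → r_1 = 0.5694
beam 2: φ=-45°, α=300°
  d=(0.5000,-0.8660)  start (1,1)  tX=1.0400 tY=0.6351  stride 1/|dx|=2.0000 1/|dy|=1.1547
    cross y-line → (1,0), t=0.6351 (wall)
  → r_2 = 0.6351
beam 3: φ=45°, α=30°
  d=(0.8660,0.5000)  start (1,1)  tX=0.6004 tY=0.9000  stride 1/|dx|=1.1547 1/|dy|=2.0000
    cross x-line → (2,1), t=0.6004
    cross y-line → (2,2), t=0.9000
    cross x-line → (3,2), t=1.7551
    cross y-line → (3,3), t=2.9000
    cross x-line → (4,3), t=2.9098
    cross x-line → (5,3), t=4.0645 (wall)
  → r_3 = 4.0645
beam 4: φ=90°, α=75°
  d=(0.2588,0.9659)  start (1,1)  tX=2.0091 tY=0.4659  stride 1/|dx|=3.8637 1/|dy|=1.0353
    cross y-line → (1,2), t=0.4659
    cross y-line → (1,3), t=1.5012
    cross x-line → (2,3), t=2.0091 (wall)
  → r_4 = 2.0091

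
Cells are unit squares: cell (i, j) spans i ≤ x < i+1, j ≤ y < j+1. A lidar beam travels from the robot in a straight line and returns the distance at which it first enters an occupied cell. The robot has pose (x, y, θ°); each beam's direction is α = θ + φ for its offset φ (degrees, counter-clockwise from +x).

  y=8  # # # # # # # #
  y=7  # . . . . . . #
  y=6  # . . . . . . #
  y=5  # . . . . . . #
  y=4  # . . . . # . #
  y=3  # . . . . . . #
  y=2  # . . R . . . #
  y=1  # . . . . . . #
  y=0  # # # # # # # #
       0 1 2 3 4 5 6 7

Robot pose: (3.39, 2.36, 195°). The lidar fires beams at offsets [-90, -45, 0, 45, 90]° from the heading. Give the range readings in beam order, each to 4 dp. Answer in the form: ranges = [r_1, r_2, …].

beam 1: φ=-90°, α=105°
  cosα=-0.2588 sinα=0.9659 | (3,2) | tMaxX 1.5068 tMaxY 0.6626 | tΔX 3.8637 tΔY 1.0353
    t=0.6626 [y] (3,3)
    t=1.5068 [x] (2,3)
    t=1.6979 [y] (2,4)
    t=2.7331 [y] (2,5)
    t=3.7684 [y] (2,6)
    t=4.8037 [y] (2,7)
    t=5.3705 [x] (1,7)
    t=5.8390 [y] (1,8) — stop
  → r_1 = 5.8390
beam 2: φ=-45°, α=150°
  cosα=-0.8660 sinα=0.5000 | (3,2) | tMaxX 0.4503 tMaxY 1.2800 | tΔX 1.1547 tΔY 2.0000
    t=0.4503 [x] (2,2)
    t=1.2800 [y] (2,3)
    t=1.6050 [x] (1,3)
    t=2.7597 [x] (0,3) — stop
  → r_2 = 2.7597
beam 3: φ=0°, α=195°
  cosα=-0.9659 sinα=-0.2588 | (3,2) | tMaxX 0.4038 tMaxY 1.3909 | tΔX 1.0353 tΔY 3.8637
    t=0.4038 [x] (2,2)
    t=1.3909 [y] (2,1)
    t=1.4390 [x] (1,1)
    t=2.4743 [x] (0,1) — stop
  → r_3 = 2.4743
beam 4: φ=45°, α=240°
  cosα=-0.5000 sinα=-0.8660 | (3,2) | tMaxX 0.7800 tMaxY 0.4157 | tΔX 2.0000 tΔY 1.1547
    t=0.4157 [y] (3,1)
    t=0.7800 [x] (2,1)
    t=1.5704 [y] (2,0) — stop
  → r_4 = 1.5704
beam 5: φ=90°, α=285°
  cosα=0.2588 sinα=-0.9659 | (3,2) | tMaxX 2.3569 tMaxY 0.3727 | tΔX 3.8637 tΔY 1.0353
    t=0.3727 [y] (3,1)
    t=1.4080 [y] (3,0) — stop
  → r_5 = 1.4080

ranges = [5.8390, 2.7597, 2.4743, 1.5704, 1.4080]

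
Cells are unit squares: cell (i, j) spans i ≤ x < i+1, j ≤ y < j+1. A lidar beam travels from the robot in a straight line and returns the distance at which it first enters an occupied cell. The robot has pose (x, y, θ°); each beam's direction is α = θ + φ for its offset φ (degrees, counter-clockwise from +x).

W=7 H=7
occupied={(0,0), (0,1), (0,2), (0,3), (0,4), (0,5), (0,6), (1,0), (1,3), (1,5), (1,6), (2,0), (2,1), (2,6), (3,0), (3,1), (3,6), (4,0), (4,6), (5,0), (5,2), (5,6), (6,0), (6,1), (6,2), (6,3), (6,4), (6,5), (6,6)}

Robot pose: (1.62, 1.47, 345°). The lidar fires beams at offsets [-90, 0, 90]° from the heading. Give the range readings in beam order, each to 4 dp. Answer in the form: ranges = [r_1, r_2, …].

beam 1: φ=-90°, α=255°
  direction (-0.2588, -0.9659); cell (1,1); t to first gridline: x 2.3955, y 0.4866 (then +3.8637 / +1.0353)
    (1,0) via y @ 0.4866  # hit
  → r_1 = 0.4866
beam 2: φ=0°, α=345°
  direction (0.9659, -0.2588); cell (1,1); t to first gridline: x 0.3934, y 1.8159 (then +1.0353 / +3.8637)
    (2,1) via x @ 0.3934  # hit
  → r_2 = 0.3934
beam 3: φ=90°, α=75°
  direction (0.2588, 0.9659); cell (1,1); t to first gridline: x 1.4682, y 0.5487 (then +3.8637 / +1.0353)
    (1,2) via y @ 0.5487
    (2,2) via x @ 1.4682
    (2,3) via y @ 1.5840
    (2,4) via y @ 2.6192
    (2,5) via y @ 3.6545
    (2,6) via y @ 4.6898  # hit
  → r_3 = 4.6898

ranges = [0.4866, 0.3934, 4.6898]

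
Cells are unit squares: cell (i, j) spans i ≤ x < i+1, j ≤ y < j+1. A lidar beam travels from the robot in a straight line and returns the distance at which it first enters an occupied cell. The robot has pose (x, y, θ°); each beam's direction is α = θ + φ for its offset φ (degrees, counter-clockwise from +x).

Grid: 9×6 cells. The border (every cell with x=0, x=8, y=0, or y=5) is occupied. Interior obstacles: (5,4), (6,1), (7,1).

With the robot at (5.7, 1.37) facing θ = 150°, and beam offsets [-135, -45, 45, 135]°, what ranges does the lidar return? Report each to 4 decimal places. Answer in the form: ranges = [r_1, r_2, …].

beam 1: φ=-135°, α=15°
  direction (0.9659, 0.2588); cell (5,1); t to first gridline: x 0.3106, y 2.4341 (then +1.0353 / +3.8637)
    (6,1) via x @ 0.3106  # hit
  → r_1 = 0.3106
beam 2: φ=-45°, α=105°
  direction (-0.2588, 0.9659); cell (5,1); t to first gridline: x 2.7046, y 0.6522 (then +3.8637 / +1.0353)
    (5,2) via y @ 0.6522
    (5,3) via y @ 1.6875
    (4,3) via x @ 2.7046
    (4,4) via y @ 2.7228
    (4,5) via y @ 3.7581  # hit
  → r_2 = 3.7581
beam 3: φ=45°, α=195°
  direction (-0.9659, -0.2588); cell (5,1); t to first gridline: x 0.7247, y 1.4296 (then +1.0353 / +3.8637)
    (4,1) via x @ 0.7247
    (4,0) via y @ 1.4296  # hit
  → r_3 = 1.4296
beam 4: φ=135°, α=285°
  direction (0.2588, -0.9659); cell (5,1); t to first gridline: x 1.1591, y 0.3831 (then +3.8637 / +1.0353)
    (5,0) via y @ 0.3831  # hit
  → r_4 = 0.3831

ranges = [0.3106, 3.7581, 1.4296, 0.3831]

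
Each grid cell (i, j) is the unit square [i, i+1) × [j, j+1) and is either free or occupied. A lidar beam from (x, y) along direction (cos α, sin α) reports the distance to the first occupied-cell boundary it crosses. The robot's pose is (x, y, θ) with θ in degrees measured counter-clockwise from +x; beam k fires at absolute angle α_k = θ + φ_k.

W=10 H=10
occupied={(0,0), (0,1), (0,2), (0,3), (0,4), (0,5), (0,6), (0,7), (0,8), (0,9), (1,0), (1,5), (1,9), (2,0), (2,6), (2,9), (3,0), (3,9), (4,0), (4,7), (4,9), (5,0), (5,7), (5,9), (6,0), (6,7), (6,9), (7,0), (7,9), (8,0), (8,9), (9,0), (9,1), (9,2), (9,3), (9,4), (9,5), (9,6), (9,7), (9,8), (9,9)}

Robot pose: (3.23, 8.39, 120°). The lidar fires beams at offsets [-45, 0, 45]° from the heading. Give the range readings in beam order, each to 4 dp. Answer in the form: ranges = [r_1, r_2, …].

beam 1: φ=-45°, α=75°
  direction (0.2588, 0.9659); cell (3,8); t to first gridline: x 2.9751, y 0.6315 (then +3.8637 / +1.0353)
    (3,9) via y @ 0.6315  # hit
  → r_1 = 0.6315
beam 2: φ=0°, α=120°
  direction (-0.5000, 0.8660); cell (3,8); t to first gridline: x 0.4600, y 0.7044 (then +2.0000 / +1.1547)
    (2,8) via x @ 0.4600
    (2,9) via y @ 0.7044  # hit
  → r_2 = 0.7044
beam 3: φ=45°, α=165°
  direction (-0.9659, 0.2588); cell (3,8); t to first gridline: x 0.2381, y 2.3569 (then +1.0353 / +3.8637)
    (2,8) via x @ 0.2381
    (1,8) via x @ 1.2734
    (0,8) via x @ 2.3087  # hit
  → r_3 = 2.3087

ranges = [0.6315, 0.7044, 2.3087]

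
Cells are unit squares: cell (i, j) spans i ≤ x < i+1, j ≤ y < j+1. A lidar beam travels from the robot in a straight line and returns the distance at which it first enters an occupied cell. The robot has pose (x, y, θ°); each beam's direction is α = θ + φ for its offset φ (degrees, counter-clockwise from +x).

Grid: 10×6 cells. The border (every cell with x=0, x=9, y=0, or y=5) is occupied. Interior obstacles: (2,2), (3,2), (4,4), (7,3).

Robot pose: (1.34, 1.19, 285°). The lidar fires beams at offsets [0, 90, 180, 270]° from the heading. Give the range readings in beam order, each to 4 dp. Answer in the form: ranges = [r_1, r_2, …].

beam 1: φ=0°, α=285°
  d=(0.2588,-0.9659)  start (1,1)  tX=2.5500 tY=0.1967  stride 1/|dx|=3.8637 1/|dy|=1.0353
    cross y-line → (1,0), t=0.1967 (wall)
  → r_1 = 0.1967
beam 2: φ=90°, α=15°
  d=(0.9659,0.2588)  start (1,1)  tX=0.6833 tY=3.1296  stride 1/|dx|=1.0353 1/|dy|=3.8637
    cross x-line → (2,1), t=0.6833
    cross x-line → (3,1), t=1.7186
    cross x-line → (4,1), t=2.7538
    cross y-line → (4,2), t=3.1296
    cross x-line → (5,2), t=3.7891
    cross x-line → (6,2), t=4.8244
    cross x-line → (7,2), t=5.8597
    cross x-line → (8,2), t=6.8949
    cross y-line → (8,3), t=6.9933
    cross x-line → (9,3), t=7.9302 (wall)
  → r_2 = 7.9302
beam 3: φ=180°, α=105°
  d=(-0.2588,0.9659)  start (1,1)  tX=1.3137 tY=0.8386  stride 1/|dx|=3.8637 1/|dy|=1.0353
    cross y-line → (1,2), t=0.8386
    cross x-line → (0,2), t=1.3137 (wall)
  → r_3 = 1.3137
beam 4: φ=270°, α=195°
  d=(-0.9659,-0.2588)  start (1,1)  tX=0.3520 tY=0.7341  stride 1/|dx|=1.0353 1/|dy|=3.8637
    cross x-line → (0,1), t=0.3520 (wall)
  → r_4 = 0.3520

ranges = [0.1967, 7.9302, 1.3137, 0.3520]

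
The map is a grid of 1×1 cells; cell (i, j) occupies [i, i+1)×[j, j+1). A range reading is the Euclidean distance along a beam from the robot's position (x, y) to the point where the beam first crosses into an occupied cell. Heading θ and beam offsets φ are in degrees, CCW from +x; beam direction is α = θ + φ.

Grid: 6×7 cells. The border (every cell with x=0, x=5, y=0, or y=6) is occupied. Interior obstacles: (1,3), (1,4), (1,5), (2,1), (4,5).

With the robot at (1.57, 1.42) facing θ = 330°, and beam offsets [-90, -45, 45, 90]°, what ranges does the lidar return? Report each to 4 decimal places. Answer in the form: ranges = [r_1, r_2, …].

ranges = [0.4850, 0.4348, 0.4452, 4.8600]

beam 1: φ=-90°, α=240°
  cosα=-0.5000 sinα=-0.8660 | (1,1) | tMaxX 1.1400 tMaxY 0.4850 | tΔX 2.0000 tΔY 1.1547
    t=0.4850 [y] (1,0) — stop
  → r_1 = 0.4850
beam 2: φ=-45°, α=285°
  cosα=0.2588 sinα=-0.9659 | (1,1) | tMaxX 1.6614 tMaxY 0.4348 | tΔX 3.8637 tΔY 1.0353
    t=0.4348 [y] (1,0) — stop
  → r_2 = 0.4348
beam 3: φ=45°, α=15°
  cosα=0.9659 sinα=0.2588 | (1,1) | tMaxX 0.4452 tMaxY 2.2409 | tΔX 1.0353 tΔY 3.8637
    t=0.4452 [x] (2,1) — stop
  → r_3 = 0.4452
beam 4: φ=90°, α=60°
  cosα=0.5000 sinα=0.8660 | (1,1) | tMaxX 0.8600 tMaxY 0.6697 | tΔX 2.0000 tΔY 1.1547
    t=0.6697 [y] (1,2)
    t=0.8600 [x] (2,2)
    t=1.8244 [y] (2,3)
    t=2.8600 [x] (3,3)
    t=2.9791 [y] (3,4)
    t=4.1338 [y] (3,5)
    t=4.8600 [x] (4,5) — stop
  → r_4 = 4.8600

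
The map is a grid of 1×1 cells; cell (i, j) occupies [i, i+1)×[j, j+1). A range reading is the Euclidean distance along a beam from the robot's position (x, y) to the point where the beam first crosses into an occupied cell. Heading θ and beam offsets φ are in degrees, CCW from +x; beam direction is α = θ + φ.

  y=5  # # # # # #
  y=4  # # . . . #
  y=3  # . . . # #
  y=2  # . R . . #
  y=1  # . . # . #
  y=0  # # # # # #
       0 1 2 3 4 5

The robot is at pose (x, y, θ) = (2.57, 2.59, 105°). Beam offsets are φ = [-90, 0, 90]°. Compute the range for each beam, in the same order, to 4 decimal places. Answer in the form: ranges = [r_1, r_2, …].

ranges = [1.5841, 2.2023, 1.6254]

beam 1: φ=-90°, α=15°
  direction (0.9659, 0.2588); cell (2,2); t to first gridline: x 0.4452, y 1.5841 (then +1.0353 / +3.8637)
    (3,2) via x @ 0.4452
    (4,2) via x @ 1.4804
    (4,3) via y @ 1.5841  # hit
  → r_1 = 1.5841
beam 2: φ=0°, α=105°
  direction (-0.2588, 0.9659); cell (2,2); t to first gridline: x 2.2023, y 0.4245 (then +3.8637 / +1.0353)
    (2,3) via y @ 0.4245
    (2,4) via y @ 1.4597
    (1,4) via x @ 2.2023  # hit
  → r_2 = 2.2023
beam 3: φ=90°, α=195°
  direction (-0.9659, -0.2588); cell (2,2); t to first gridline: x 0.5901, y 2.2796 (then +1.0353 / +3.8637)
    (1,2) via x @ 0.5901
    (0,2) via x @ 1.6254  # hit
  → r_3 = 1.6254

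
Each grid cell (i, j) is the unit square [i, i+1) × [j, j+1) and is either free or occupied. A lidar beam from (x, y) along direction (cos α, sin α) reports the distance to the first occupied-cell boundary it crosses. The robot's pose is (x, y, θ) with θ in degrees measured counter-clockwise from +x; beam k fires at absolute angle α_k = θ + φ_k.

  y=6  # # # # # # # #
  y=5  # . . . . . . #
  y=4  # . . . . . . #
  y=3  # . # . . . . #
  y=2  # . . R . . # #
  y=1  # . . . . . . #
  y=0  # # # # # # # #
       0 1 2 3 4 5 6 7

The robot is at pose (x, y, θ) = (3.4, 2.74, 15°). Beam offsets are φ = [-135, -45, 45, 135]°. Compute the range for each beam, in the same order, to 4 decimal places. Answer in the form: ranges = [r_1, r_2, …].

beam 1: φ=-135°, α=240°
  dir = (cos 240°, sin 240°) = (-0.5000, -0.8660); from cell (3,2)
  next x-line at t=0.8000, next y-line at t=0.8545; Δt_x=2.0000, Δt_y=1.1547
    x: enter (2,2) at t=0.8000
    y: enter (2,1) at t=0.8545
    y: enter (2,0) at t=2.0092 ← occupied
  → r_1 = 2.0092
beam 2: φ=-45°, α=330°
  dir = (cos 330°, sin 330°) = (0.8660, -0.5000); from cell (3,2)
  next x-line at t=0.6928, next y-line at t=1.4800; Δt_x=1.1547, Δt_y=2.0000
    x: enter (4,2) at t=0.6928
    y: enter (4,1) at t=1.4800
    x: enter (5,1) at t=1.8475
    x: enter (6,1) at t=3.0022
    y: enter (6,0) at t=3.4800 ← occupied
  → r_2 = 3.4800
beam 3: φ=45°, α=60°
  dir = (cos 60°, sin 60°) = (0.5000, 0.8660); from cell (3,2)
  next x-line at t=1.2000, next y-line at t=0.3002; Δt_x=2.0000, Δt_y=1.1547
    y: enter (3,3) at t=0.3002
    x: enter (4,3) at t=1.2000
    y: enter (4,4) at t=1.4549
    y: enter (4,5) at t=2.6096
    x: enter (5,5) at t=3.2000
    y: enter (5,6) at t=3.7643 ← occupied
  → r_3 = 3.7643
beam 4: φ=135°, α=150°
  dir = (cos 150°, sin 150°) = (-0.8660, 0.5000); from cell (3,2)
  next x-line at t=0.4619, next y-line at t=0.5200; Δt_x=1.1547, Δt_y=2.0000
    x: enter (2,2) at t=0.4619
    y: enter (2,3) at t=0.5200 ← occupied
  → r_4 = 0.5200

ranges = [2.0092, 3.4800, 3.7643, 0.5200]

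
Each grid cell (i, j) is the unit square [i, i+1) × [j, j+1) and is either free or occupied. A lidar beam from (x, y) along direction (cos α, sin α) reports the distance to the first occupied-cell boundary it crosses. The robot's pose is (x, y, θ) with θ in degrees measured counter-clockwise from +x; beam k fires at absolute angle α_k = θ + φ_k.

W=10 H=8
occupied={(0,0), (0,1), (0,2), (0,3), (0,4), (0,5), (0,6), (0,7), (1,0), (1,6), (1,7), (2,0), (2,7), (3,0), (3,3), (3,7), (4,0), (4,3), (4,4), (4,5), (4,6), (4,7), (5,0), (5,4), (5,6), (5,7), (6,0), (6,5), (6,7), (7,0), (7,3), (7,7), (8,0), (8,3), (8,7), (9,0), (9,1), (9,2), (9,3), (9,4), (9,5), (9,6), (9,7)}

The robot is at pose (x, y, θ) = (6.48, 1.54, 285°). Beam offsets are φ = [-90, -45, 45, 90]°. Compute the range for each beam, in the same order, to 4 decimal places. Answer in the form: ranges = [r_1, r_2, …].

ranges = [2.0864, 0.6235, 1.0800, 2.6089]

beam 1: φ=-90°, α=195°
  direction (-0.9659, -0.2588); cell (6,1); t to first gridline: x 0.4969, y 2.0864 (then +1.0353 / +3.8637)
    (5,1) via x @ 0.4969
    (4,1) via x @ 1.5322
    (4,0) via y @ 2.0864  # hit
  → r_1 = 2.0864
beam 2: φ=-45°, α=240°
  direction (-0.5000, -0.8660); cell (6,1); t to first gridline: x 0.9600, y 0.6235 (then +2.0000 / +1.1547)
    (6,0) via y @ 0.6235  # hit
  → r_2 = 0.6235
beam 3: φ=45°, α=330°
  direction (0.8660, -0.5000); cell (6,1); t to first gridline: x 0.6004, y 1.0800 (then +1.1547 / +2.0000)
    (7,1) via x @ 0.6004
    (7,0) via y @ 1.0800  # hit
  → r_3 = 1.0800
beam 4: φ=90°, α=15°
  direction (0.9659, 0.2588); cell (6,1); t to first gridline: x 0.5383, y 1.7773 (then +1.0353 / +3.8637)
    (7,1) via x @ 0.5383
    (8,1) via x @ 1.5736
    (8,2) via y @ 1.7773
    (9,2) via x @ 2.6089  # hit
  → r_4 = 2.6089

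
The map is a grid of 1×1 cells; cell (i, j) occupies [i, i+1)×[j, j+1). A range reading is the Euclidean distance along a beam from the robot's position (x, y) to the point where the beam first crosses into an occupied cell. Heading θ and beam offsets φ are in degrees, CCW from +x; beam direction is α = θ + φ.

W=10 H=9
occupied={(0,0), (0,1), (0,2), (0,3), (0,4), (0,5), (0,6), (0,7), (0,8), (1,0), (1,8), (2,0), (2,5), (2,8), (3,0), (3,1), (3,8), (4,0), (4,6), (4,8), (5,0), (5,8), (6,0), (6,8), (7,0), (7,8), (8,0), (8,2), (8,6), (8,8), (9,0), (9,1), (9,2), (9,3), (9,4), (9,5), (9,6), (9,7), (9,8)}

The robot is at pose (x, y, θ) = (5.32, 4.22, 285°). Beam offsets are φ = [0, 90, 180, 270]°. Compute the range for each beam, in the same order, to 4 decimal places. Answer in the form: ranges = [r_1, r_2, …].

beam 1: φ=0°, α=285°
  dir = (cos 285°, sin 285°) = (0.2588, -0.9659); from cell (5,4)
  next x-line at t=2.6273, next y-line at t=0.2278; Δt_x=3.8637, Δt_y=1.0353
    y: enter (5,3) at t=0.2278
    y: enter (5,2) at t=1.2630
    y: enter (5,1) at t=2.2983
    x: enter (6,1) at t=2.6273
    y: enter (6,0) at t=3.3336 ← occupied
  → r_1 = 3.3336
beam 2: φ=90°, α=15°
  dir = (cos 15°, sin 15°) = (0.9659, 0.2588); from cell (5,4)
  next x-line at t=0.7040, next y-line at t=3.0137; Δt_x=1.0353, Δt_y=3.8637
    x: enter (6,4) at t=0.7040
    x: enter (7,4) at t=1.7393
    x: enter (8,4) at t=2.7745
    y: enter (8,5) at t=3.0137
    x: enter (9,5) at t=3.8098 ← occupied
  → r_2 = 3.8098
beam 3: φ=180°, α=105°
  dir = (cos 105°, sin 105°) = (-0.2588, 0.9659); from cell (5,4)
  next x-line at t=1.2364, next y-line at t=0.8075; Δt_x=3.8637, Δt_y=1.0353
    y: enter (5,5) at t=0.8075
    x: enter (4,5) at t=1.2364
    y: enter (4,6) at t=1.8428 ← occupied
  → r_3 = 1.8428
beam 4: φ=270°, α=195°
  dir = (cos 195°, sin 195°) = (-0.9659, -0.2588); from cell (5,4)
  next x-line at t=0.3313, next y-line at t=0.8500; Δt_x=1.0353, Δt_y=3.8637
    x: enter (4,4) at t=0.3313
    y: enter (4,3) at t=0.8500
    x: enter (3,3) at t=1.3666
    x: enter (2,3) at t=2.4018
    x: enter (1,3) at t=3.4371
    x: enter (0,3) at t=4.4724 ← occupied
  → r_4 = 4.4724

ranges = [3.3336, 3.8098, 1.8428, 4.4724]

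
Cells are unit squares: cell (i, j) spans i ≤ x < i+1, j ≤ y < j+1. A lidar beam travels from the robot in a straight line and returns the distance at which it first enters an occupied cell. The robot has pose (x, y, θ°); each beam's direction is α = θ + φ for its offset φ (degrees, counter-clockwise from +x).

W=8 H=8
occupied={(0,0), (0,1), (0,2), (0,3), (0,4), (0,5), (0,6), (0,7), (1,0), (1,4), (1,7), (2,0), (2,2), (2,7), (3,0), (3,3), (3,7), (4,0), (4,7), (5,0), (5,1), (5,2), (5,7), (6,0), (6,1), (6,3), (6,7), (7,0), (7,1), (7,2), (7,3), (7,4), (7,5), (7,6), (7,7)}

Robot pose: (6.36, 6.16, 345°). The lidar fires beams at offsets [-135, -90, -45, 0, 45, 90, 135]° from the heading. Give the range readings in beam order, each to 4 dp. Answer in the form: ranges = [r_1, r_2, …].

ranges = [6.1892, 3.2715, 1.2800, 0.6626, 0.7390, 0.8696, 0.9699]

beam 1: φ=-135°, α=210°
  d=(-0.8660,-0.5000)  start (6,6)  tX=0.4157 tY=0.3200  stride 1/|dx|=1.1547 1/|dy|=2.0000
    cross y-line → (6,5), t=0.3200
    cross x-line → (5,5), t=0.4157
    cross x-line → (4,5), t=1.5704
    cross y-line → (4,4), t=2.3200
    cross x-line → (3,4), t=2.7251
    cross x-line → (2,4), t=3.8798
    cross y-line → (2,3), t=4.3200
    cross x-line → (1,3), t=5.0345
    cross x-line → (0,3), t=6.1892 (wall)
  → r_1 = 6.1892
beam 2: φ=-90°, α=255°
  d=(-0.2588,-0.9659)  start (6,6)  tX=1.3909 tY=0.1656  stride 1/|dx|=3.8637 1/|dy|=1.0353
    cross y-line → (6,5), t=0.1656
    cross y-line → (6,4), t=1.2009
    cross x-line → (5,4), t=1.3909
    cross y-line → (5,3), t=2.2362
    cross y-line → (5,2), t=3.2715 (wall)
  → r_2 = 3.2715
beam 3: φ=-45°, α=300°
  d=(0.5000,-0.8660)  start (6,6)  tX=1.2800 tY=0.1848  stride 1/|dx|=2.0000 1/|dy|=1.1547
    cross y-line → (6,5), t=0.1848
    cross x-line → (7,5), t=1.2800 (wall)
  → r_3 = 1.2800
beam 4: φ=0°, α=345°
  d=(0.9659,-0.2588)  start (6,6)  tX=0.6626 tY=0.6182  stride 1/|dx|=1.0353 1/|dy|=3.8637
    cross y-line → (6,5), t=0.6182
    cross x-line → (7,5), t=0.6626 (wall)
  → r_4 = 0.6626
beam 5: φ=45°, α=30°
  d=(0.8660,0.5000)  start (6,6)  tX=0.7390 tY=1.6800  stride 1/|dx|=1.1547 1/|dy|=2.0000
    cross x-line → (7,6), t=0.7390 (wall)
  → r_5 = 0.7390
beam 6: φ=90°, α=75°
  d=(0.2588,0.9659)  start (6,6)  tX=2.4728 tY=0.8696  stride 1/|dx|=3.8637 1/|dy|=1.0353
    cross y-line → (6,7), t=0.8696 (wall)
  → r_6 = 0.8696
beam 7: φ=135°, α=120°
  d=(-0.5000,0.8660)  start (6,6)  tX=0.7200 tY=0.9699  stride 1/|dx|=2.0000 1/|dy|=1.1547
    cross x-line → (5,6), t=0.7200
    cross y-line → (5,7), t=0.9699 (wall)
  → r_7 = 0.9699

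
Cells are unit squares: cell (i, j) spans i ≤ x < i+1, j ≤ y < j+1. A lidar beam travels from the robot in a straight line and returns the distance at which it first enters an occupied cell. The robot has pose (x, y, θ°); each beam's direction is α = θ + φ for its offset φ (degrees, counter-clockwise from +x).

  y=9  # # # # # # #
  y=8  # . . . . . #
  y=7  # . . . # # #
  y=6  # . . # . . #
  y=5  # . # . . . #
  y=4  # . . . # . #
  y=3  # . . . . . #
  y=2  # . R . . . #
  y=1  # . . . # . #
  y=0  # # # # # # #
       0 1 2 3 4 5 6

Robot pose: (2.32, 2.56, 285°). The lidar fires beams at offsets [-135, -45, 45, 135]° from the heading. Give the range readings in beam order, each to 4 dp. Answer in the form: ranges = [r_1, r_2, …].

beam 1: φ=-135°, α=150°
  cosα=-0.8660 sinα=0.5000 | (2,2) | tMaxX 0.3695 tMaxY 0.8800 | tΔX 1.1547 tΔY 2.0000
    t=0.3695 [x] (1,2)
    t=0.8800 [y] (1,3)
    t=1.5242 [x] (0,3) — stop
  → r_1 = 1.5242
beam 2: φ=-45°, α=240°
  cosα=-0.5000 sinα=-0.8660 | (2,2) | tMaxX 0.6400 tMaxY 0.6466 | tΔX 2.0000 tΔY 1.1547
    t=0.6400 [x] (1,2)
    t=0.6466 [y] (1,1)
    t=1.8013 [y] (1,0) — stop
  → r_2 = 1.8013
beam 3: φ=45°, α=330°
  cosα=0.8660 sinα=-0.5000 | (2,2) | tMaxX 0.7852 tMaxY 1.1200 | tΔX 1.1547 tΔY 2.0000
    t=0.7852 [x] (3,2)
    t=1.1200 [y] (3,1)
    t=1.9399 [x] (4,1) — stop
  → r_3 = 1.9399
beam 4: φ=135°, α=60°
  cosα=0.5000 sinα=0.8660 | (2,2) | tMaxX 1.3600 tMaxY 0.5081 | tΔX 2.0000 tΔY 1.1547
    t=0.5081 [y] (2,3)
    t=1.3600 [x] (3,3)
    t=1.6628 [y] (3,4)
    t=2.8175 [y] (3,5)
    t=3.3600 [x] (4,5)
    t=3.9722 [y] (4,6)
    t=5.1269 [y] (4,7) — stop
  → r_4 = 5.1269

ranges = [1.5242, 1.8013, 1.9399, 5.1269]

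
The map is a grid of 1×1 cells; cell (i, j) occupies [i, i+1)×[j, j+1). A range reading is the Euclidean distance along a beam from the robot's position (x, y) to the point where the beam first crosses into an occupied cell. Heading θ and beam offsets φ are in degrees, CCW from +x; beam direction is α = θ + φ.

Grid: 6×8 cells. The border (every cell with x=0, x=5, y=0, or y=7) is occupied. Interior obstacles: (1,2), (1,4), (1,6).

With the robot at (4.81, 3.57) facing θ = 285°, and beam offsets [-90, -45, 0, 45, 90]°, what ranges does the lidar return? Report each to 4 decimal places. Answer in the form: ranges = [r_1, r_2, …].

ranges = [2.9091, 2.9676, 0.7341, 0.2194, 0.1967]

beam 1: φ=-90°, α=195°
  direction (-0.9659, -0.2588); cell (4,3); t to first gridline: x 0.8386, y 2.2023 (then +1.0353 / +3.8637)
    (3,3) via x @ 0.8386
    (2,3) via x @ 1.8738
    (2,2) via y @ 2.2023
    (1,2) via x @ 2.9091  # hit
  → r_1 = 2.9091
beam 2: φ=-45°, α=240°
  direction (-0.5000, -0.8660); cell (4,3); t to first gridline: x 1.6200, y 0.6582 (then +2.0000 / +1.1547)
    (4,2) via y @ 0.6582
    (3,2) via x @ 1.6200
    (3,1) via y @ 1.8129
    (3,0) via y @ 2.9676  # hit
  → r_2 = 2.9676
beam 3: φ=0°, α=285°
  direction (0.2588, -0.9659); cell (4,3); t to first gridline: x 0.7341, y 0.5901 (then +3.8637 / +1.0353)
    (4,2) via y @ 0.5901
    (5,2) via x @ 0.7341  # hit
  → r_3 = 0.7341
beam 4: φ=45°, α=330°
  direction (0.8660, -0.5000); cell (4,3); t to first gridline: x 0.2194, y 1.1400 (then +1.1547 / +2.0000)
    (5,3) via x @ 0.2194  # hit
  → r_4 = 0.2194
beam 5: φ=90°, α=15°
  direction (0.9659, 0.2588); cell (4,3); t to first gridline: x 0.1967, y 1.6614 (then +1.0353 / +3.8637)
    (5,3) via x @ 0.1967  # hit
  → r_5 = 0.1967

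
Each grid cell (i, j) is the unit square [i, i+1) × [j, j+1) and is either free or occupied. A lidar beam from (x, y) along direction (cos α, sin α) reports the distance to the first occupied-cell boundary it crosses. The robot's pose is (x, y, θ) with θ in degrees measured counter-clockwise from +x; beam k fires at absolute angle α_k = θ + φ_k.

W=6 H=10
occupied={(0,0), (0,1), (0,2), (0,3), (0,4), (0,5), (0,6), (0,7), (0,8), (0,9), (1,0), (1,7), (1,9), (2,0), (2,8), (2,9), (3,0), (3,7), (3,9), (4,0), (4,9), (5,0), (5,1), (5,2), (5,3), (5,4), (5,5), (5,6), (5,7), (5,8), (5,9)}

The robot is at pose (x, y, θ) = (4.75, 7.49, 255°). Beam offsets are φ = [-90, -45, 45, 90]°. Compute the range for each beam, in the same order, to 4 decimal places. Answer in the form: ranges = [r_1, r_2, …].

beam 1: φ=-90°, α=165°
  d=(-0.9659,0.2588)  start (4,7)  tX=0.7765 tY=1.9705  stride 1/|dx|=1.0353 1/|dy|=3.8637
    cross x-line → (3,7), t=0.7765 (wall)
  → r_1 = 0.7765
beam 2: φ=-45°, α=210°
  d=(-0.8660,-0.5000)  start (4,7)  tX=0.8660 tY=0.9800  stride 1/|dx|=1.1547 1/|dy|=2.0000
    cross x-line → (3,7), t=0.8660 (wall)
  → r_2 = 0.8660
beam 3: φ=45°, α=300°
  d=(0.5000,-0.8660)  start (4,7)  tX=0.5000 tY=0.5658  stride 1/|dx|=2.0000 1/|dy|=1.1547
    cross x-line → (5,7), t=0.5000 (wall)
  → r_3 = 0.5000
beam 4: φ=90°, α=345°
  d=(0.9659,-0.2588)  start (4,7)  tX=0.2588 tY=1.8932  stride 1/|dx|=1.0353 1/|dy|=3.8637
    cross x-line → (5,7), t=0.2588 (wall)
  → r_4 = 0.2588

ranges = [0.7765, 0.8660, 0.5000, 0.2588]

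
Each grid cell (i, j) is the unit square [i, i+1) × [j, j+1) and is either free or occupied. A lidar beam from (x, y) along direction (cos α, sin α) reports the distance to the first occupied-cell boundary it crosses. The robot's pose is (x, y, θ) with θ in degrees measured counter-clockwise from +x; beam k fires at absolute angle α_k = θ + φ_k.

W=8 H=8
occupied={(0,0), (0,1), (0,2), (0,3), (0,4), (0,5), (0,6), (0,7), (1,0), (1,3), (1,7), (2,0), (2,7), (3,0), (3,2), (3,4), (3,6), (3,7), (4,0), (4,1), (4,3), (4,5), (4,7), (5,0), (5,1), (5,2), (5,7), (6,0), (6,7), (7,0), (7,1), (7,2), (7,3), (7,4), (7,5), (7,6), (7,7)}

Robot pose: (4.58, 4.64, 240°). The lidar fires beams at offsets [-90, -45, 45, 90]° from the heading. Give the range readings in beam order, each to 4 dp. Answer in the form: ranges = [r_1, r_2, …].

ranges = [0.6697, 0.6005, 0.6626, 2.7944]

beam 1: φ=-90°, α=150°
  d=(-0.8660,0.5000)  start (4,4)  tX=0.6697 tY=0.7200  stride 1/|dx|=1.1547 1/|dy|=2.0000
    cross x-line → (3,4), t=0.6697 (wall)
  → r_1 = 0.6697
beam 2: φ=-45°, α=195°
  d=(-0.9659,-0.2588)  start (4,4)  tX=0.6005 tY=2.4728  stride 1/|dx|=1.0353 1/|dy|=3.8637
    cross x-line → (3,4), t=0.6005 (wall)
  → r_2 = 0.6005
beam 3: φ=45°, α=285°
  d=(0.2588,-0.9659)  start (4,4)  tX=1.6228 tY=0.6626  stride 1/|dx|=3.8637 1/|dy|=1.0353
    cross y-line → (4,3), t=0.6626 (wall)
  → r_3 = 0.6626
beam 4: φ=90°, α=330°
  d=(0.8660,-0.5000)  start (4,4)  tX=0.4850 tY=1.2800  stride 1/|dx|=1.1547 1/|dy|=2.0000
    cross x-line → (5,4), t=0.4850
    cross y-line → (5,3), t=1.2800
    cross x-line → (6,3), t=1.6397
    cross x-line → (7,3), t=2.7944 (wall)
  → r_4 = 2.7944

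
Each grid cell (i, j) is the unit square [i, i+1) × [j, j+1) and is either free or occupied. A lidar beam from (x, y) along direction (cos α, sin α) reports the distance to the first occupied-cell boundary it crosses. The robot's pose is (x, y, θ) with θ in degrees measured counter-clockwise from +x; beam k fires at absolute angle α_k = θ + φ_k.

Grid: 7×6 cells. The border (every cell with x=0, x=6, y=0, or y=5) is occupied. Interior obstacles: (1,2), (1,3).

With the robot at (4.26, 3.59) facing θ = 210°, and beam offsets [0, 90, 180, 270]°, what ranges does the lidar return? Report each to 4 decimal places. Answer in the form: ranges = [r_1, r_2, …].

beam 1: φ=0°, α=210°
  dir = (cos 210°, sin 210°) = (-0.8660, -0.5000); from cell (4,3)
  next x-line at t=0.3002, next y-line at t=1.1800; Δt_x=1.1547, Δt_y=2.0000
    x: enter (3,3) at t=0.3002
    y: enter (3,2) at t=1.1800
    x: enter (2,2) at t=1.4549
    x: enter (1,2) at t=2.6096 ← occupied
  → r_1 = 2.6096
beam 2: φ=90°, α=300°
  dir = (cos 300°, sin 300°) = (0.5000, -0.8660); from cell (4,3)
  next x-line at t=1.4800, next y-line at t=0.6813; Δt_x=2.0000, Δt_y=1.1547
    y: enter (4,2) at t=0.6813
    x: enter (5,2) at t=1.4800
    y: enter (5,1) at t=1.8360
    y: enter (5,0) at t=2.9907 ← occupied
  → r_2 = 2.9907
beam 3: φ=180°, α=30°
  dir = (cos 30°, sin 30°) = (0.8660, 0.5000); from cell (4,3)
  next x-line at t=0.8545, next y-line at t=0.8200; Δt_x=1.1547, Δt_y=2.0000
    y: enter (4,4) at t=0.8200
    x: enter (5,4) at t=0.8545
    x: enter (6,4) at t=2.0092 ← occupied
  → r_3 = 2.0092
beam 4: φ=270°, α=120°
  dir = (cos 120°, sin 120°) = (-0.5000, 0.8660); from cell (4,3)
  next x-line at t=0.5200, next y-line at t=0.4734; Δt_x=2.0000, Δt_y=1.1547
    y: enter (4,4) at t=0.4734
    x: enter (3,4) at t=0.5200
    y: enter (3,5) at t=1.6281 ← occupied
  → r_4 = 1.6281

ranges = [2.6096, 2.9907, 2.0092, 1.6281]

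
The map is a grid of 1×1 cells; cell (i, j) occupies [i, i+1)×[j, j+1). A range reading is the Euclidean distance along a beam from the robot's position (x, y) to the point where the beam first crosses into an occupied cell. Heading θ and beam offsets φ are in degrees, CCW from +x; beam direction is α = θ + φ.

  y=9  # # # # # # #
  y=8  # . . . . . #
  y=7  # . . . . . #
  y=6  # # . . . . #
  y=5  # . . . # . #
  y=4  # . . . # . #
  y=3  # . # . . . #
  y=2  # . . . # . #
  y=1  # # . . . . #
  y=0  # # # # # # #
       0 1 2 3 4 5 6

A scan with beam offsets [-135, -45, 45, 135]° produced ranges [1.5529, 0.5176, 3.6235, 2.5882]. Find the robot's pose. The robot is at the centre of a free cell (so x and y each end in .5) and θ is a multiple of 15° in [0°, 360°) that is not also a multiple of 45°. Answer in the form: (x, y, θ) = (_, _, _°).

(x, y, θ) = (1.5, 4.5, 240°)

Candidates: 34 free-cell centres × 16 headings = 544 poses. Raycast each; keep the one whose scan matches to 4 dp.
  (3.5, 4.5, 165°): beam 1 = 0.5774 ≠ 1.5529 ✗
  (3.5, 6.5, 255°): beam 1 = 2.8868 ≠ 1.5529 ✗
  (3.5, 6.5, 15°): beam 1 = 2.8868 ≠ 1.5529 ✗
  …
  (1.5, 4.5, 240°): r_1=1.5529, r_2=0.5176, r_3=3.6235, r_4=2.5882 — all match ✓
Only this pose fits every beam.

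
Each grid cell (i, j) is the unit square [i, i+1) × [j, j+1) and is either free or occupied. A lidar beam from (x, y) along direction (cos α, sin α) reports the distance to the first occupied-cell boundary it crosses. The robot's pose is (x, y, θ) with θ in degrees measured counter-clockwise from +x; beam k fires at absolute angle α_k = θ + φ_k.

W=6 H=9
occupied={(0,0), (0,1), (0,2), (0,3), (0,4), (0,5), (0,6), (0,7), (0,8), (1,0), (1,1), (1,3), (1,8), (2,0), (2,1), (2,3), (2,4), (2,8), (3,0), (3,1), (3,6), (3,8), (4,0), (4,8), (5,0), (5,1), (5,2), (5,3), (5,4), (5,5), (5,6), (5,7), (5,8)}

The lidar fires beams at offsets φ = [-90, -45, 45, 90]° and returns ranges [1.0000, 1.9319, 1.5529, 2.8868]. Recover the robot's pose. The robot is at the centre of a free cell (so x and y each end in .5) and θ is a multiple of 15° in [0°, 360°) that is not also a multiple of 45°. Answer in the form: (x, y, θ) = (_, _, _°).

Candidates: 21 free-cell centres × 16 headings = 336 poses. Raycast each; keep the one whose scan matches to 4 dp.
  (3.5, 4.5, 105°): beam 1 = 1.5529 ≠ 1.0000 ✗
  (3.5, 4.5, 165°): beam 1 = 1.5529 ≠ 1.0000 ✗
  (4.5, 3.5, 300°): beam 1 = 3.0000 ≠ 1.0000 ✗
  …
  (4.5, 4.5, 150°): r_1=1.0000, r_2=1.9319, r_3=1.5529, r_4=2.8868 — all match ✓
Unique over the lattice → pose = (4.5, 4.5, 150°).

(x, y, θ) = (4.5, 4.5, 150°)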